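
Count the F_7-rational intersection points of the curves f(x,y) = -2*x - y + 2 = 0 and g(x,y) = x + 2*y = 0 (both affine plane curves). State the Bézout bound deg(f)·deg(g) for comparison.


Common zeros: {(6, 4)}; count = 1; Bézout bound = 1.

deg(f) = 1, deg(g) = 1, so Bézout bound = 1.
Scan x ∈ F_7. For each x, list the y ∈ F_7 with f(x, y) ≡ 0 and those with g(x, y) ≡ 0 (mod 7); the common zeros in that column are the intersection.
  x = 0: f ≡ 0 at y ∈ {2}; g ≡ 0 at y ∈ {0}; common: ∅.
  x = 1: f ≡ 0 at y ∈ {0}; g ≡ 0 at y ∈ {3}; common: ∅.
  x = 2: f ≡ 0 at y ∈ {5}; g ≡ 0 at y ∈ {6}; common: ∅.
  x = 3: f ≡ 0 at y ∈ {3}; g ≡ 0 at y ∈ {2}; common: ∅.
  x = 4: f ≡ 0 at y ∈ {1}; g ≡ 0 at y ∈ {5}; common: ∅.
  x = 5: f ≡ 0 at y ∈ {6}; g ≡ 0 at y ∈ {1}; common: ∅.
  x = 6: f ≡ 0 at y ∈ {4}; g ≡ 0 at y ∈ {4}; common: {4}.
Collecting: common zeros = {(6, 4)}, so the count is 1.
Comparison with the Bézout bound: 1 ≤ 1 = deg(f)·deg(g), as expected for curves with no common component (the bound is attained).


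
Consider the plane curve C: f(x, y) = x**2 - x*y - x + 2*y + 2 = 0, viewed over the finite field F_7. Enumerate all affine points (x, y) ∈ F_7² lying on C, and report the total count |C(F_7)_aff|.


Affine F_7-points: {(0, 6), (1, 5), (3, 1), (4, 0), (5, 5), (6, 1)}; count = 6.

For each of the 49 pairs (x, y) ∈ F_7², evaluate f(x, y) mod 7. Record the zeros.
  x = 0: [0↦2, 1↦4, 2↦6, 3↦1, 4↦3, 5↦5, 6↦0]  zeros at y ∈ {6}
  x = 1: [0↦2, 1↦3, 2↦4, 3↦5, 4↦6, 5↦0, 6↦1]  zeros at y ∈ {5}
  x = 2: [0↦4, 1↦4, 2↦4, 3↦4, 4↦4, 5↦4, 6↦4]  zeros at y ∈ ∅
  x = 3: [0↦1, 1↦0, 2↦6, 3↦5, 4↦4, 5↦3, 6↦2]  zeros at y ∈ {1}
  x = 4: [0↦0, 1↦5, 2↦3, 3↦1, 4↦6, 5↦4, 6↦2]  zeros at y ∈ {0}
  x = 5: [0↦1, 1↦5, 2↦2, 3↦6, 4↦3, 5↦0, 6↦4]  zeros at y ∈ {5}
  x = 6: [0↦4, 1↦0, 2↦3, 3↦6, 4↦2, 5↦5, 6↦1]  zeros at y ∈ {1}
Collecting zeros: affine points = {(0, 6), (1, 5), (3, 1), (4, 0), (5, 5), (6, 1)}.
Total count |C(F_7)_aff| = 6.


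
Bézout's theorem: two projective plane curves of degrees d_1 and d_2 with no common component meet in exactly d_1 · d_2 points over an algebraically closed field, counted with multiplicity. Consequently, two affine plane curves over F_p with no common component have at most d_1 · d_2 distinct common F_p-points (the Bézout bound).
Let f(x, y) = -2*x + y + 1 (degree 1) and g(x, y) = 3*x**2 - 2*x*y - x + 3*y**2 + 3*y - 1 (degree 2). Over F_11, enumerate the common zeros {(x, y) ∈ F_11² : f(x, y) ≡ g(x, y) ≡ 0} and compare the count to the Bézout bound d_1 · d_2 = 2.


Common zeros: {(2, 3)}; count = 1; Bézout bound = 2.

deg(f) = 1, deg(g) = 2, so Bézout bound = 2.
Scan x ∈ F_11. For each x, list the y ∈ F_11 with f(x, y) ≡ 0 and those with g(x, y) ≡ 0 (mod 11); the common zeros in that column are the intersection.
  x = 0: f ≡ 0 at y ∈ {10}; g ≡ 0 at y ∈ ∅; common: ∅.
  x = 1: f ≡ 0 at y ∈ {1}; g ≡ 0 at y ∈ {9}; common: ∅.
  x = 2: f ≡ 0 at y ∈ {3}; g ≡ 0 at y ∈ {1, 3}; common: {3}.
  x = 3: f ≡ 0 at y ∈ {5}; g ≡ 0 at y ∈ ∅; common: ∅.
  x = 4: f ≡ 0 at y ∈ {7}; g ≡ 0 at y ∈ {3, 6}; common: ∅.
  x = 5: f ≡ 0 at y ∈ {9}; g ≡ 0 at y ∈ ∅; common: ∅.
  x = 6: f ≡ 0 at y ∈ {0}; g ≡ 0 at y ∈ ∅; common: ∅.
  x = 7: f ≡ 0 at y ∈ {2}; g ≡ 0 at y ∈ {4, 7}; common: ∅.
  x = 8: f ≡ 0 at y ∈ {4}; g ≡ 0 at y ∈ ∅; common: ∅.
  x = 9: f ≡ 0 at y ∈ {6}; g ≡ 0 at y ∈ {7, 9}; common: ∅.
  x = 10: f ≡ 0 at y ∈ {8}; g ≡ 0 at y ∈ {1}; common: ∅.
Collecting: common zeros = {(2, 3)}, so the count is 1.
Comparison with the Bézout bound: 1 ≤ 2 = deg(f)·deg(g), as expected for curves with no common component (the affine F_11-count falls short of the bound because intersections may lie at infinity, over extension fields, or carry multiplicity).


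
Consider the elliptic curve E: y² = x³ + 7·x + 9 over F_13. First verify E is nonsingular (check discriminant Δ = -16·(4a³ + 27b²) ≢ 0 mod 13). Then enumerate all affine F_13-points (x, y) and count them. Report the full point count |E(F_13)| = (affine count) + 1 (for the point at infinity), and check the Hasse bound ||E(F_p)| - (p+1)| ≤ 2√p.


Affine points = {(0, 3), (0, 10), (1, 2), (1, 11), (4, 6), (4, 7), (5, 0), (10, 0), (11, 0), (12, 1), (12, 12)}; affine count = 11; |E(F_13)| = 12.

Discriminant check: Δ ∝ 4a³ + 27b² = 4·7³ + 27·9² = 4·343 + 27·81 ≡ 10 (mod 13). Nonzero ⇒ E is nonsingular.
For each x ∈ F_13, compute rhs = x³ + 7·x + 9 mod 13, then count y ∈ F_13 with y² ≡ rhs.
  x = 0: rhs = 9, matching y values: 3, 10 (2 points).
  x = 1: rhs = 4, matching y values: 2, 11 (2 points).
  x = 2: rhs = 5, matching y values: none (0 points).
  x = 3: rhs = 5, matching y values: none (0 points).
  x = 4: rhs = 10, matching y values: 6, 7 (2 points).
  x = 5: rhs = 0, matching y values: 0 (1 points).
  x = 6: rhs = 7, matching y values: none (0 points).
  x = 7: rhs = 11, matching y values: none (0 points).
  x = 8: rhs = 5, matching y values: none (0 points).
  x = 9: rhs = 8, matching y values: none (0 points).
  x = 10: rhs = 0, matching y values: 0 (1 points).
  x = 11: rhs = 0, matching y values: 0 (1 points).
  x = 12: rhs = 1, matching y values: 1, 12 (2 points).
Total affine count: 11.
Full point count |E(F_13)| = 11 + 1 = 12.
Hasse bound: |12 − (13+1)| = |-2| = 2 ≤ 2√13 ≈ 7.2111 ✓.


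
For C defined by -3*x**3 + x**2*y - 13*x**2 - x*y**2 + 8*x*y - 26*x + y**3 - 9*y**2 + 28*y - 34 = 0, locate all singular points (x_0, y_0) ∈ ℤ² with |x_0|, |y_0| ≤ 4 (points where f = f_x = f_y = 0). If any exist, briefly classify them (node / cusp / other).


Singular points: {(-1, 3)}; classification: node.

Compute partial derivatives:
  f_x = -9*x**2 + 2*x*y - 26*x - y**2 + 8*y - 26.
  f_y = x**2 - 2*x*y + 8*x + 3*y**2 - 18*y + 28.
Scan x_0 ∈ {−4, ..., 4}. For each x_0, f_y(x_0, y) is a polynomial in y; find its integer roots y ∈ {−4, ..., 4}, then test f_x and f at those candidates.
  x = -4: f_y(-4, y) = 3*y**2 - 10*y + 12; no integer root y with |y| ≤ 4.
  x = -3: f_y(-3, y) = 3*y**2 - 12*y + 13; no integer root y with |y| ≤ 4.
  x = -2: f_y(-2, y) = 3*y**2 - 14*y + 16; vanishes at y ∈ {2}. (-2, 2): f_x = -6 ≠ 0.
  x = -1: f_y(-1, y) = 3*y**2 - 16*y + 21; vanishes at y ∈ {3}. (-1, 3): f_x = 0, f = 0 — SINGULAR.
  x = 0: f_y(0, y) = 3*y**2 - 18*y + 28; no integer root y with |y| ≤ 4.
  x = 1: f_y(1, y) = 3*y**2 - 20*y + 37; no integer root y with |y| ≤ 4.
  x = 2: f_y(2, y) = 3*y**2 - 22*y + 48; no integer root y with |y| ≤ 4.
  x = 3: f_y(3, y) = 3*y**2 - 24*y + 61; no integer root y with |y| ≤ 4.
  x = 4: f_y(4, y) = 3*y**2 - 26*y + 76; no integer root y with |y| ≤ 4.
Only singular point on the grid: (-1, 3).
Classify: substitute x = -1 + u, y = 3 + v and expand: f = -3*u**3 + u**2*v - u**2 - u*v**2 + v**3 + v**2.
No constant or linear terms (consistent with a singular point). Quadratic part: -u**2 + v**2. Cubic part: -3*u**3 + u**2*v - u*v**2 + v**3.
The quadratic part v**2 - u**2 = (v − u)(v + u) splits into two distinct linear factors, so there are two distinct tangent lines y − 3 = ±(x − -1) — this is a node (ordinary double point).
Classification: node.


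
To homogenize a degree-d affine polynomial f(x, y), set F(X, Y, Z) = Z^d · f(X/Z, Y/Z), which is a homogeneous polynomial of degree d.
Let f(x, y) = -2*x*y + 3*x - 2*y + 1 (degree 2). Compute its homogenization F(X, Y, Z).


F(X, Y, Z) = -2*X*Y + 3*X*Z - 2*Y*Z + Z**2

deg(f) = 2.
Substitute x = X/Z, y = Y/Z into f, then multiply by Z^2.
  monomial -2·x^1·y^1 ↦ -2·X^1·Y^1·Z^0.
  monomial 3·x^1·y^0 ↦ 3·X^1·Y^0·Z^1.
  monomial -2·x^0·y^1 ↦ -2·X^0·Y^1·Z^1.
  monomial 1·x^0·y^0 ↦ 1·X^0·Y^0·Z^2.
Collecting: F(X, Y, Z) = -2*X*Y + 3*X*Z - 2*Y*Z + Z**2.


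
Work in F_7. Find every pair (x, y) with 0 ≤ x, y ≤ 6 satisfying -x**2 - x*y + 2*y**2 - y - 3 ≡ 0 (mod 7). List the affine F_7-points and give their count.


Affine F_7-points: {(0, 5), (0, 6), (1, 2), (1, 6), (2, 0), (2, 5), (3, 1), (4, 2), (4, 4), (5, 0), (5, 3), (6, 3), (6, 4)}; count = 13.

For each of the 49 pairs (x, y) ∈ F_7², evaluate f(x, y) mod 7. Record the zeros.
  x = 0: [0↦4, 1↦5, 2↦3, 3↦5, 4↦4, 5↦0, 6↦0]  zeros at y ∈ {5, 6}
  x = 1: [0↦3, 1↦3, 2↦0, 3↦1, 4↦6, 5↦1, 6↦0]  zeros at y ∈ {2, 6}
  x = 2: [0↦0, 1↦6, 2↦2, 3↦2, 4↦6, 5↦0, 6↦5]  zeros at y ∈ {0, 5}
  x = 3: [0↦2, 1↦0, 2↦2, 3↦1, 4↦4, 5↦4, 6↦1]  zeros at y ∈ {1}
  x = 4: [0↦2, 1↦6, 2↦0, 3↦5, 4↦0, 5↦6, 6↦2]  zeros at y ∈ {2, 4}
  x = 5: [0↦0, 1↦3, 2↦3, 3↦0, 4↦1, 5↦6, 6↦1]  zeros at y ∈ {0, 3}
  x = 6: [0↦3, 1↦5, 2↦4, 3↦0, 4↦0, 5↦4, 6↦5]  zeros at y ∈ {3, 4}
Collecting zeros: affine points = {(0, 5), (0, 6), (1, 2), (1, 6), (2, 0), (2, 5), (3, 1), (4, 2), (4, 4), (5, 0), (5, 3), (6, 3), (6, 4)}.
Total count |C(F_7)_aff| = 13.


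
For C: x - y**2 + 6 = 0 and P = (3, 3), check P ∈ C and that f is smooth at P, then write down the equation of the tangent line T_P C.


Tangent line at P: x - 6*y + 15 = 0.

Step 1: f(3, 3) = 0, so P lies on C.
Step 2: partial derivatives
  f_x(x, y) = 1, f_y(x, y) = -2*y.
  f_x(P) = 1, f_y(P) = -6 (gradient nonzero, so P is smooth).
Step 3: tangent line at P: 1·(x − 3) + -6·(y − 3) = 0.
Expanding: x - 6*y + 15 = 0.


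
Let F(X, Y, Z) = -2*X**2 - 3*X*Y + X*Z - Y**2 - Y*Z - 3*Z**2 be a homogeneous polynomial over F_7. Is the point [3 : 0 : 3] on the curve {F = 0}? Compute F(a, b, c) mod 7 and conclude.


F(3,0,3) ≡ 6 (mod 7); P is NOT on the curve.

Evaluate F(3, 0, 3) term-by-term (mod 7).
  -2*X**2 ↦ -2·9·1·1 = -18
  -3*X*Y ↦ -3·3·0·1 = 0
  X*Z ↦ 1·3·1·3 = 9
  -Y**2 ↦ -1·1·0·1 = 0
  -Y*Z ↦ -1·1·0·3 = 0
  -3*Z**2 ↦ -3·1·1·9 = -27
Sum: F(3, 0, 3) = (-18) + (0) + (9) + (0) + (0) + (-27) = -36.
Reducing mod 7: -36 ≡ 6 (mod 7).
Since F(a, b, c) ≡ 6 ≠ 0 (mod 7), P does NOT lie on the curve.


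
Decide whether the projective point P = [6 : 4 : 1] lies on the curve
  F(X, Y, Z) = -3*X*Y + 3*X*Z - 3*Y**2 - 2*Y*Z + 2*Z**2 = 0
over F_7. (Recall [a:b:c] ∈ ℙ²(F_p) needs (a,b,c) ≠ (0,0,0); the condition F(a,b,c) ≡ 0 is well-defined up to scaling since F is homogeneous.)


F(6,4,1) ≡ 4 (mod 7); P is NOT on the curve.

Evaluate F(6, 4, 1) term-by-term (mod 7).
  -3*X*Y ↦ -3·6·4·1 = -72
  3*X*Z ↦ 3·6·1·1 = 18
  -3*Y**2 ↦ -3·1·16·1 = -48
  -2*Y*Z ↦ -2·1·4·1 = -8
  2*Z**2 ↦ 2·1·1·1 = 2
Sum: F(6, 4, 1) = (-72) + (18) + (-48) + (-8) + (2) = -108.
Reducing mod 7: -108 ≡ 4 (mod 7).
Since F(a, b, c) ≡ 4 ≠ 0 (mod 7), P does NOT lie on the curve.


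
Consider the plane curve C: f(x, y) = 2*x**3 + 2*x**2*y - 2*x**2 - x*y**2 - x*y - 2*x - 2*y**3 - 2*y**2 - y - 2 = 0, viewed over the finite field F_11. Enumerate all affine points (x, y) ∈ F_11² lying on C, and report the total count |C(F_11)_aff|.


Affine F_11-points: {(0, 3), (1, 9), (3, 10), (4, 10), (5, 9), (6, 10), (7, 0), (7, 4), (7, 8), (8, 9), (9, 0)}; count = 11.

For each of the 121 pairs (x, y) ∈ F_11², evaluate f(x, y) mod 11. Record the zeros.
  x = 0: [0↦9, 1↦4, 2↦5, 3↦0, 4↦10, 5↦1, 6↦5, 7↦10, 8↦4, 9↦8, 10↦10]  zeros at y ∈ {3}
  x = 1: [0↦7, 1↦2, 2↦1, 3↦3, 4↦7, 5↦1, 6↦6, 7↦10, 8↦1, 9↦0, 10↦6]  zeros at y ∈ {9}
  x = 2: [0↦2, 1↦1, 2↦2, 3↦4, 4↦6, 5↦7, 6↦6, 7↦2, 8↦5, 9↦3, 10↦6]  zeros at y ∈ ∅
  x = 3: [0↦6, 1↦2, 2↦9, 3↦4, 4↦8, 5↦9, 6↦6, 7↦9, 8↦6, 9↦7, 10↦0]  zeros at y ∈ {10}
  x = 4: [0↦9, 1↦6, 2↦1, 3↦4, 4↦3, 5↦8, 6↦7, 7↦10, 8↦5, 9↦2, 10↦0]  zeros at y ∈ {10}
  x = 5: [0↦1, 1↦3, 2↦1, 3↦5, 4↦3, 5↦5, 6↦10, 7↦6, 8↦3, 9↦0, 10↦7]  zeros at y ∈ {9}
  x = 6: [0↦5, 1↦5, 2↦10, 3↦8, 4↦9, 5↦1, 6↦5, 7↦9, 8↦1, 9↦2, 10↦0]  zeros at y ∈ {10}
  x = 7: [0↦0, 1↦2, 2↦7, 3↦3, 4↦0, 5↦8, 6↦4, 7↦9, 8↦0, 9↦9, 10↦2]  zeros at y ∈ {0, 4, 8}
  x = 8: [0↦9, 1↦6, 2↦4, 3↦2, 4↦10, 5↦5, 6↦8, 7↦7, 8↦1, 9↦0, 10↦3]  zeros at y ∈ {9}
  x = 9: [0↦0, 1↦7, 2↦2, 3↦6, 4↦7, 5↦4, 6↦7, 7↦4, 8↦5, 9↦9, 10↦4]  zeros at y ∈ {0}
  x = 10: [0↦7, 1↦6, 2↦2, 3↦5, 4↦3, 5↦6, 6↦2, 7↦1, 8↦2, 9↦4, 10↦6]  zeros at y ∈ ∅
Collecting zeros: affine points = {(0, 3), (1, 9), (3, 10), (4, 10), (5, 9), (6, 10), (7, 0), (7, 4), (7, 8), (8, 9), (9, 0)}.
Total count |C(F_11)_aff| = 11.


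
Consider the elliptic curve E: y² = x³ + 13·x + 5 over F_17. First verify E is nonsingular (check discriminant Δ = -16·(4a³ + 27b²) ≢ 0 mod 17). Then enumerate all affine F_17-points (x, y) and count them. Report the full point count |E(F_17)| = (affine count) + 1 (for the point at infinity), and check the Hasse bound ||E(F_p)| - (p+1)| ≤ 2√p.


Affine points = {(1, 6), (1, 11), (4, 6), (4, 11), (5, 5), (5, 12), (8, 3), (8, 14), (9, 1), (9, 16), (10, 8), (10, 9), (11, 0), (12, 6), (12, 11), (13, 5), (13, 12), (16, 5), (16, 12)}; affine count = 19; |E(F_17)| = 20.

Discriminant check: Δ ∝ 4a³ + 27b² = 4·13³ + 27·5² = 4·2197 + 27·25 ≡ 11 (mod 17). Nonzero ⇒ E is nonsingular.
For each x ∈ F_17, compute rhs = x³ + 13·x + 5 mod 17, then count y ∈ F_17 with y² ≡ rhs.
  x = 0: rhs = 5, matching y values: none (0 points).
  x = 1: rhs = 2, matching y values: 6, 11 (2 points).
  x = 2: rhs = 5, matching y values: none (0 points).
  x = 3: rhs = 3, matching y values: none (0 points).
  x = 4: rhs = 2, matching y values: 6, 11 (2 points).
  x = 5: rhs = 8, matching y values: 5, 12 (2 points).
  x = 6: rhs = 10, matching y values: none (0 points).
  x = 7: rhs = 14, matching y values: none (0 points).
  x = 8: rhs = 9, matching y values: 3, 14 (2 points).
  x = 9: rhs = 1, matching y values: 1, 16 (2 points).
  x = 10: rhs = 13, matching y values: 8, 9 (2 points).
  x = 11: rhs = 0, matching y values: 0 (1 points).
  x = 12: rhs = 2, matching y values: 6, 11 (2 points).
  x = 13: rhs = 8, matching y values: 5, 12 (2 points).
  x = 14: rhs = 7, matching y values: none (0 points).
  x = 15: rhs = 5, matching y values: none (0 points).
  x = 16: rhs = 8, matching y values: 5, 12 (2 points).
Total affine count: 19.
Full point count |E(F_17)| = 19 + 1 = 20.
Hasse bound: |20 − (17+1)| = |2| = 2 ≤ 2√17 ≈ 8.2462 ✓.


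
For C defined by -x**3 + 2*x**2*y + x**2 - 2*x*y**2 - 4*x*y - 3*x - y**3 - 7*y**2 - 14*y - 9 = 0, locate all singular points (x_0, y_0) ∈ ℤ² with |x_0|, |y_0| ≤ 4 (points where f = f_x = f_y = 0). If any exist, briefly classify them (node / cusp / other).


Singular points: {(-1, -2)}; classification: cusp.

Compute partial derivatives:
  f_x = -3*x**2 + 4*x*y + 2*x - 2*y**2 - 4*y - 3.
  f_y = 2*x**2 - 4*x*y - 4*x - 3*y**2 - 14*y - 14.
Scan x_0 ∈ {−4, ..., 4}. For each x_0, f_y(x_0, y) is a polynomial in y; find its integer roots y ∈ {−4, ..., 4}, then test f_x and f at those candidates.
  x = -4: f_y(-4, y) = -3*y**2 + 2*y + 34; no integer root y with |y| ≤ 4.
  x = -3: f_y(-3, y) = -3*y**2 - 2*y + 16; vanishes at y ∈ {2}. (-3, 2): f_x = -76 ≠ 0.
  x = -2: f_y(-2, y) = -3*y**2 - 6*y + 2; no integer root y with |y| ≤ 4.
  x = -1: f_y(-1, y) = -3*y**2 - 10*y - 8; vanishes at y ∈ {-2}. (-1, -2): f_x = 0, f = 0 — SINGULAR.
  x = 0: f_y(0, y) = -3*y**2 - 14*y - 14; no integer root y with |y| ≤ 4.
  x = 1: f_y(1, y) = -3*y**2 - 18*y - 16; no integer root y with |y| ≤ 4.
  x = 2: f_y(2, y) = -3*y**2 - 22*y - 14; no integer root y with |y| ≤ 4.
  x = 3: f_y(3, y) = -3*y**2 - 26*y - 8; no integer root y with |y| ≤ 4.
  x = 4: f_y(4, y) = -3*y**2 - 30*y + 2; no integer root y with |y| ≤ 4.
Only singular point on the grid: (-1, -2).
Classify: substitute x = -1 + u, y = -2 + v and expand: f = -u**3 + 2*u**2*v - 2*u*v**2 - v**3 + v**2.
No constant or linear terms (consistent with a singular point). Quadratic part: v**2. Cubic part: -u**3 + 2*u**2*v - 2*u*v**2 - v**3.
The quadratic part v**2 is a perfect square, so there is a single (double) tangent line v = 0, i.e. y = -2. Restricting the cubic part to that line (v = 0) leaves -u**3 ≠ 0, so f is not divisible by v and the branch is v² ≈ u**3 to lowest order — this is a cusp.
Classification: cusp.


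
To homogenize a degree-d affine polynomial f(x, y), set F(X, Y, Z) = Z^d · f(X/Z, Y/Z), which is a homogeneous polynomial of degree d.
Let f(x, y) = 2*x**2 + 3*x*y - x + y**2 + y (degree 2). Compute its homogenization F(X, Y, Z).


F(X, Y, Z) = 2*X**2 + 3*X*Y - X*Z + Y**2 + Y*Z

deg(f) = 2.
Substitute x = X/Z, y = Y/Z into f, then multiply by Z^2.
  monomial 2·x^2·y^0 ↦ 2·X^2·Y^0·Z^0.
  monomial 3·x^1·y^1 ↦ 3·X^1·Y^1·Z^0.
  monomial -1·x^1·y^0 ↦ -1·X^1·Y^0·Z^1.
  monomial 1·x^0·y^2 ↦ 1·X^0·Y^2·Z^0.
  monomial 1·x^0·y^1 ↦ 1·X^0·Y^1·Z^1.
Collecting: F(X, Y, Z) = 2*X**2 + 3*X*Y - X*Z + Y**2 + Y*Z.


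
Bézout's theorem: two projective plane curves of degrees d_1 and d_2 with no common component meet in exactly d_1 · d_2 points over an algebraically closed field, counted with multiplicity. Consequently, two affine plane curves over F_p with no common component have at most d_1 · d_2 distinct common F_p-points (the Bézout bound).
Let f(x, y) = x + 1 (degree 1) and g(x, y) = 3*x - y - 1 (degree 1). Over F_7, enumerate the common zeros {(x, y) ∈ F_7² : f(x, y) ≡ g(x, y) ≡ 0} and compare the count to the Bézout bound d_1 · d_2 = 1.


Common zeros: {(6, 3)}; count = 1; Bézout bound = 1.

deg(f) = 1, deg(g) = 1, so Bézout bound = 1.
Scan x ∈ F_7. For each x, list the y ∈ F_7 with f(x, y) ≡ 0 and those with g(x, y) ≡ 0 (mod 7); the common zeros in that column are the intersection.
  x = 0: f ≡ 0 at y ∈ ∅; g ≡ 0 at y ∈ {6}; common: ∅.
  x = 1: f ≡ 0 at y ∈ ∅; g ≡ 0 at y ∈ {2}; common: ∅.
  x = 2: f ≡ 0 at y ∈ ∅; g ≡ 0 at y ∈ {5}; common: ∅.
  x = 3: f ≡ 0 at y ∈ ∅; g ≡ 0 at y ∈ {1}; common: ∅.
  x = 4: f ≡ 0 at y ∈ ∅; g ≡ 0 at y ∈ {4}; common: ∅.
  x = 5: f ≡ 0 at y ∈ ∅; g ≡ 0 at y ∈ {0}; common: ∅.
  x = 6: f ≡ 0 at y ∈ {0, 1, 2, 3, 4, 5, 6}; g ≡ 0 at y ∈ {3}; common: {3}.
Collecting: common zeros = {(6, 3)}, so the count is 1.
Comparison with the Bézout bound: 1 ≤ 1 = deg(f)·deg(g), as expected for curves with no common component (the bound is attained).


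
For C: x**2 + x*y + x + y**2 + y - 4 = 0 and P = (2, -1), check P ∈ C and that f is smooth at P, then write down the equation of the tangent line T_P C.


Tangent line at P: 4*x + y - 7 = 0.

Step 1: f(2, -1) = 0, so P lies on C.
Step 2: partial derivatives
  f_x(x, y) = 2*x + y + 1, f_y(x, y) = x + 2*y + 1.
  f_x(P) = 4, f_y(P) = 1 (gradient nonzero, so P is smooth).
Step 3: tangent line at P: 4·(x − 2) + 1·(y − -1) = 0.
Expanding: 4*x + y - 7 = 0.


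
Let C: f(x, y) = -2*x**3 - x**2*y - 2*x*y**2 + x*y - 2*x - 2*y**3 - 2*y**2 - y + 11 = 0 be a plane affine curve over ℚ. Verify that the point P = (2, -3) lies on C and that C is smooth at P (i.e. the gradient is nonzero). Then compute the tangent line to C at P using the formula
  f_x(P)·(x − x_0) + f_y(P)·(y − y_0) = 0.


Tangent line at P: -35*x - 21*y + 7 = 0.

Step 1: f(2, -3) = 0, so P lies on C.
Step 2: partial derivatives
  f_x(x, y) = -6*x**2 - 2*x*y - 2*y**2 + y - 2, f_y(x, y) = -x**2 - 4*x*y + x - 6*y**2 - 4*y - 1.
  f_x(P) = -35, f_y(P) = -21 (gradient nonzero, so P is smooth).
Step 3: tangent line at P: -35·(x − 2) + -21·(y − -3) = 0.
Expanding: -35*x - 21*y + 7 = 0.


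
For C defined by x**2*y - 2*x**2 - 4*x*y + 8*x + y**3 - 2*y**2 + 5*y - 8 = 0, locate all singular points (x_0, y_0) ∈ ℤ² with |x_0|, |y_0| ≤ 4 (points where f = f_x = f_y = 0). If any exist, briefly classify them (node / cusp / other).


Singular points: {(2, 1)}; classification: node.

Compute partial derivatives:
  f_x = 2*x*y - 4*x - 4*y + 8.
  f_y = x**2 - 4*x + 3*y**2 - 4*y + 5.
Scan x_0 ∈ {−4, ..., 4}. For each x_0, f_y(x_0, y) is a polynomial in y; find its integer roots y ∈ {−4, ..., 4}, then test f_x and f at those candidates.
  x = -4: f_y(-4, y) = 3*y**2 - 4*y + 37; no integer root y with |y| ≤ 4.
  x = -3: f_y(-3, y) = 3*y**2 - 4*y + 26; no integer root y with |y| ≤ 4.
  x = -2: f_y(-2, y) = 3*y**2 - 4*y + 17; no integer root y with |y| ≤ 4.
  x = -1: f_y(-1, y) = 3*y**2 - 4*y + 10; no integer root y with |y| ≤ 4.
  x = 0: f_y(0, y) = 3*y**2 - 4*y + 5; no integer root y with |y| ≤ 4.
  x = 1: f_y(1, y) = 3*y**2 - 4*y + 2; no integer root y with |y| ≤ 4.
  x = 2: f_y(2, y) = 3*y**2 - 4*y + 1; vanishes at y ∈ {1}. (2, 1): f_x = 0, f = 0 — SINGULAR.
  x = 3: f_y(3, y) = 3*y**2 - 4*y + 2; no integer root y with |y| ≤ 4.
  x = 4: f_y(4, y) = 3*y**2 - 4*y + 5; no integer root y with |y| ≤ 4.
Only singular point on the grid: (2, 1).
Classify: substitute x = 2 + u, y = 1 + v and expand: f = u**2*v - u**2 + v**3 + v**2.
No constant or linear terms (consistent with a singular point). Quadratic part: -u**2 + v**2. Cubic part: u**2*v + v**3.
The quadratic part v**2 - u**2 = (v − u)(v + u) splits into two distinct linear factors, so there are two distinct tangent lines y − 1 = ±(x − 2) — this is a node (ordinary double point).
Classification: node.


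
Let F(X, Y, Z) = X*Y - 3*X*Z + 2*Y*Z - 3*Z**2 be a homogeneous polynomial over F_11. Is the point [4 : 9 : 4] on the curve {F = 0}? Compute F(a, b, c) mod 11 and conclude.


F(4,9,4) ≡ 1 (mod 11); P is NOT on the curve.

Evaluate F(4, 9, 4) term-by-term (mod 11).
  X*Y ↦ 1·4·9·1 = 36
  -3*X*Z ↦ -3·4·1·4 = -48
  2*Y*Z ↦ 2·1·9·4 = 72
  -3*Z**2 ↦ -3·1·1·16 = -48
Sum: F(4, 9, 4) = (36) + (-48) + (72) + (-48) = 12.
Reducing mod 11: 12 ≡ 1 (mod 11).
Since F(a, b, c) ≡ 1 ≠ 0 (mod 11), P does NOT lie on the curve.


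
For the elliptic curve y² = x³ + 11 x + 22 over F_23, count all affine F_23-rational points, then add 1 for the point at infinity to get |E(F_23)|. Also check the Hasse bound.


Affine points = {(2, 11), (2, 12), (3, 6), (3, 17), (5, 8), (5, 15), (8, 1), (8, 22), (11, 5), (11, 18), (13, 4), (13, 19), (16, 4), (16, 19), (17, 4), (17, 19), (18, 7), (18, 16), (19, 11), (19, 12), (20, 10), (20, 13)}; affine count = 22; |E(F_23)| = 23.

Discriminant check: Δ ∝ 4a³ + 27b² = 4·11³ + 27·22² = 4·1331 + 27·484 ≡ 15 (mod 23). Nonzero ⇒ E is nonsingular.
For each x ∈ F_23, compute rhs = x³ + 11·x + 22 mod 23, then count y ∈ F_23 with y² ≡ rhs.
  x = 0: rhs = 22, matching y values: none (0 points).
  x = 1: rhs = 11, matching y values: none (0 points).
  x = 2: rhs = 6, matching y values: 11, 12 (2 points).
  x = 3: rhs = 13, matching y values: 6, 17 (2 points).
  x = 4: rhs = 15, matching y values: none (0 points).
  x = 5: rhs = 18, matching y values: 8, 15 (2 points).
  x = 6: rhs = 5, matching y values: none (0 points).
  x = 7: rhs = 5, matching y values: none (0 points).
  x = 8: rhs = 1, matching y values: 1, 22 (2 points).
  x = 9: rhs = 22, matching y values: none (0 points).
  x = 10: rhs = 5, matching y values: none (0 points).
  x = 11: rhs = 2, matching y values: 5, 18 (2 points).
  x = 12: rhs = 19, matching y values: none (0 points).
  x = 13: rhs = 16, matching y values: 4, 19 (2 points).
  x = 14: rhs = 22, matching y values: none (0 points).
  x = 15: rhs = 20, matching y values: none (0 points).
  x = 16: rhs = 16, matching y values: 4, 19 (2 points).
  x = 17: rhs = 16, matching y values: 4, 19 (2 points).
  x = 18: rhs = 3, matching y values: 7, 16 (2 points).
  x = 19: rhs = 6, matching y values: 11, 12 (2 points).
  x = 20: rhs = 8, matching y values: 10, 13 (2 points).
  x = 21: rhs = 15, matching y values: none (0 points).
  x = 22: rhs = 10, matching y values: none (0 points).
Total affine count: 22.
Full point count |E(F_23)| = 22 + 1 = 23.
Hasse bound: |23 − (23+1)| = |-1| = 1 ≤ 2√23 ≈ 9.5917 ✓.


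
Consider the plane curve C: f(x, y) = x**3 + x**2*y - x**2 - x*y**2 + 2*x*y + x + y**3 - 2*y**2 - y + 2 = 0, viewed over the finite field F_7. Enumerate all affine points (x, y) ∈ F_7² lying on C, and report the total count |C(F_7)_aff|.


Affine F_7-points: {(0, 1), (0, 2), (0, 6), (1, 5), (2, 2), (3, 4), (4, 2)}; count = 7.

For each of the 49 pairs (x, y) ∈ F_7², evaluate f(x, y) mod 7. Record the zeros.
  x = 0: [0↦2, 1↦0, 2↦0, 3↦1, 4↦2, 5↦2, 6↦0]  zeros at y ∈ {1, 2, 6}
  x = 1: [0↦3, 1↦3, 2↦3, 3↦2, 4↦6, 5↦0, 6↦4]  zeros at y ∈ {5}
  x = 2: [0↦1, 1↦5, 2↦0, 3↦6, 4↦1, 5↦5, 6↦3]  zeros at y ∈ {2}
  x = 3: [0↦2, 1↦5, 2↦4, 3↦5, 4↦0, 5↦2, 6↦3]  zeros at y ∈ {4}
  x = 4: [0↦5, 1↦2, 2↦0, 3↦5, 4↦2, 5↦4, 6↦3]  zeros at y ∈ {2}
  x = 5: [0↦2, 1↦2, 2↦1, 3↦5, 4↦6, 5↦3, 6↦2]  zeros at y ∈ ∅
  x = 6: [0↦6, 1↦4, 2↦6, 3↦4, 4↦4, 5↦5, 6↦6]  zeros at y ∈ ∅
Collecting zeros: affine points = {(0, 1), (0, 2), (0, 6), (1, 5), (2, 2), (3, 4), (4, 2)}.
Total count |C(F_7)_aff| = 7.


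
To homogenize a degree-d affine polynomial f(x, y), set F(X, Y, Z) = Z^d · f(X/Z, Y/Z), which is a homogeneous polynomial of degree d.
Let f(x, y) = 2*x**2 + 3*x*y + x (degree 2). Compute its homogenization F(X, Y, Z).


F(X, Y, Z) = 2*X**2 + 3*X*Y + X*Z

deg(f) = 2.
Substitute x = X/Z, y = Y/Z into f, then multiply by Z^2.
  monomial 2·x^2·y^0 ↦ 2·X^2·Y^0·Z^0.
  monomial 3·x^1·y^1 ↦ 3·X^1·Y^1·Z^0.
  monomial 1·x^1·y^0 ↦ 1·X^1·Y^0·Z^1.
Collecting: F(X, Y, Z) = 2*X**2 + 3*X*Y + X*Z.


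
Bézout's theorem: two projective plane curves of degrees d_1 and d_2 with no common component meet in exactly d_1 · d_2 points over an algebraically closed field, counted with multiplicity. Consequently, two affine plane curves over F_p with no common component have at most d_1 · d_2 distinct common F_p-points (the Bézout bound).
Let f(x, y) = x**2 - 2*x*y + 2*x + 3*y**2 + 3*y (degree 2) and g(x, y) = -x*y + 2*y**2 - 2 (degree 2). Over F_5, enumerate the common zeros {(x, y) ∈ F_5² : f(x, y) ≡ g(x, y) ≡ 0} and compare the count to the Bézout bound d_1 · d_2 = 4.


Common zeros: {(0, 4)}; count = 1; Bézout bound = 4.

deg(f) = 2, deg(g) = 2, so Bézout bound = 4.
Scan x ∈ F_5. For each x, list the y ∈ F_5 with f(x, y) ≡ 0 and those with g(x, y) ≡ 0 (mod 5); the common zeros in that column are the intersection.
  x = 0: f ≡ 0 at y ∈ {0, 4}; g ≡ 0 at y ∈ {1, 4}; common: {4}.
  x = 1: f ≡ 0 at y ∈ {4}; g ≡ 0 at y ∈ ∅; common: ∅.
  x = 2: f ≡ 0 at y ∈ {1}; g ≡ 0 at y ∈ {3}; common: ∅.
  x = 3: f ≡ 0 at y ∈ {0, 1}; g ≡ 0 at y ∈ {2}; common: ∅.
  x = 4: f ≡ 0 at y ∈ ∅; g ≡ 0 at y ∈ ∅; common: ∅.
Collecting: common zeros = {(0, 4)}, so the count is 1.
Comparison with the Bézout bound: 1 ≤ 4 = deg(f)·deg(g), as expected for curves with no common component (the affine F_5-count falls short of the bound because intersections may lie at infinity, over extension fields, or carry multiplicity).


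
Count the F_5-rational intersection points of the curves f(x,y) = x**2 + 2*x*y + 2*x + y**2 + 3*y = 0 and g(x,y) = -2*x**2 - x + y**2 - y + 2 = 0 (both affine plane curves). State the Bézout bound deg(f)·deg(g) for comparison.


Common zeros: ∅; count = 0; Bézout bound = 4.

deg(f) = 2, deg(g) = 2, so Bézout bound = 4.
Scan x ∈ F_5. For each x, list the y ∈ F_5 with f(x, y) ≡ 0 and those with g(x, y) ≡ 0 (mod 5); the common zeros in that column are the intersection.
  x = 0: f ≡ 0 at y ∈ {0, 2}; g ≡ 0 at y ∈ ∅; common: ∅.
  x = 1: f ≡ 0 at y ∈ ∅; g ≡ 0 at y ∈ {3}; common: ∅.
  x = 2: f ≡ 0 at y ∈ ∅; g ≡ 0 at y ∈ ∅; common: ∅.
  x = 3: f ≡ 0 at y ∈ {0, 1}; g ≡ 0 at y ∈ ∅; common: ∅.
  x = 4: f ≡ 0 at y ∈ {2}; g ≡ 0 at y ∈ ∅; common: ∅.
Collecting: common zeros = ∅, so the count is 0.
Comparison with the Bézout bound: 0 ≤ 4 = deg(f)·deg(g), as expected for curves with no common component (the affine F_5-count falls short of the bound because intersections may lie at infinity, over extension fields, or carry multiplicity).


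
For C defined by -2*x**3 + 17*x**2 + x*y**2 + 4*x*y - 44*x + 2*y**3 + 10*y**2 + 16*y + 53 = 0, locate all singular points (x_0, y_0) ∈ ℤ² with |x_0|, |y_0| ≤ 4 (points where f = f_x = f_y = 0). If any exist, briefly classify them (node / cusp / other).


Singular points: {(3, -2)}; classification: node.

Compute partial derivatives:
  f_x = -6*x**2 + 34*x + y**2 + 4*y - 44.
  f_y = 2*x*y + 4*x + 6*y**2 + 20*y + 16.
Scan x_0 ∈ {−4, ..., 4}. For each x_0, f_y(x_0, y) is a polynomial in y; find its integer roots y ∈ {−4, ..., 4}, then test f_x and f at those candidates.
  x = -4: f_y(-4, y) = 6*y**2 + 12*y; vanishes at y ∈ {-2, 0}. (-4, -2): f_x = -280 ≠ 0; (-4, 0): f_x = -276 ≠ 0.
  x = -3: f_y(-3, y) = 6*y**2 + 14*y + 4; vanishes at y ∈ {-2}. (-3, -2): f_x = -204 ≠ 0.
  x = -2: f_y(-2, y) = 6*y**2 + 16*y + 8; vanishes at y ∈ {-2}. (-2, -2): f_x = -140 ≠ 0.
  x = -1: f_y(-1, y) = 6*y**2 + 18*y + 12; vanishes at y ∈ {-2, -1}. (-1, -2): f_x = -88 ≠ 0; (-1, -1): f_x = -87 ≠ 0.
  x = 0: f_y(0, y) = 6*y**2 + 20*y + 16; vanishes at y ∈ {-2}. (0, -2): f_x = -48 ≠ 0.
  x = 1: f_y(1, y) = 6*y**2 + 22*y + 20; vanishes at y ∈ {-2}. (1, -2): f_x = -20 ≠ 0.
  x = 2: f_y(2, y) = 6*y**2 + 24*y + 24; vanishes at y ∈ {-2}. (2, -2): f_x = -4 ≠ 0.
  x = 3: f_y(3, y) = 6*y**2 + 26*y + 28; vanishes at y ∈ {-2}. (3, -2): f_x = 0, f = 0 — SINGULAR.
  x = 4: f_y(4, y) = 6*y**2 + 28*y + 32; vanishes at y ∈ {-2}. (4, -2): f_x = -8 ≠ 0.
Only singular point on the grid: (3, -2).
Classify: substitute x = 3 + u, y = -2 + v and expand: f = -2*u**3 - u**2 + u*v**2 + 2*v**3 + v**2.
No constant or linear terms (consistent with a singular point). Quadratic part: -u**2 + v**2. Cubic part: -2*u**3 + u*v**2 + 2*v**3.
The quadratic part v**2 - u**2 = (v − u)(v + u) splits into two distinct linear factors, so there are two distinct tangent lines y − -2 = ±(x − 3) — this is a node (ordinary double point).
Classification: node.


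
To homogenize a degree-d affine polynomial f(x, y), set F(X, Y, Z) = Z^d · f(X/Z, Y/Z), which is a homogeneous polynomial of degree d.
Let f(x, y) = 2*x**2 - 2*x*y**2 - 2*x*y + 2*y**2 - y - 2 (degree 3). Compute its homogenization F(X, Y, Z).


F(X, Y, Z) = 2*X**2*Z - 2*X*Y**2 - 2*X*Y*Z + 2*Y**2*Z - Y*Z**2 - 2*Z**3

deg(f) = 3.
Substitute x = X/Z, y = Y/Z into f, then multiply by Z^3.
  monomial 2·x^2·y^0 ↦ 2·X^2·Y^0·Z^1.
  monomial -2·x^1·y^2 ↦ -2·X^1·Y^2·Z^0.
  monomial -2·x^1·y^1 ↦ -2·X^1·Y^1·Z^1.
  monomial 2·x^0·y^2 ↦ 2·X^0·Y^2·Z^1.
  monomial -1·x^0·y^1 ↦ -1·X^0·Y^1·Z^2.
  monomial -2·x^0·y^0 ↦ -2·X^0·Y^0·Z^3.
Collecting: F(X, Y, Z) = 2*X**2*Z - 2*X*Y**2 - 2*X*Y*Z + 2*Y**2*Z - Y*Z**2 - 2*Z**3.


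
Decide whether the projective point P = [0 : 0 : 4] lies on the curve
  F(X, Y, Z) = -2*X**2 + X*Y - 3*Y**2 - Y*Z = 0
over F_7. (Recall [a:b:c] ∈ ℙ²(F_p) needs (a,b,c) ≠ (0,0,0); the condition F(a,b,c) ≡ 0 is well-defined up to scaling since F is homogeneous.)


F(0,0,4) ≡ 0 (mod 7); P is on the curve.

Evaluate F(0, 0, 4) term-by-term (mod 7).
  -2*X**2 ↦ -2·0·1·1 = 0
  X*Y ↦ 1·0·0·1 = 0
  -3*Y**2 ↦ -3·1·0·1 = 0
  -Y*Z ↦ -1·1·0·4 = 0
Sum: F(0, 0, 4) = (0) + (0) + (0) + (0) = 0.
Reducing mod 7: 0 ≡ 0 (mod 7).
Since F(a, b, c) ≡ 0 (mod 7), P lies on the curve.


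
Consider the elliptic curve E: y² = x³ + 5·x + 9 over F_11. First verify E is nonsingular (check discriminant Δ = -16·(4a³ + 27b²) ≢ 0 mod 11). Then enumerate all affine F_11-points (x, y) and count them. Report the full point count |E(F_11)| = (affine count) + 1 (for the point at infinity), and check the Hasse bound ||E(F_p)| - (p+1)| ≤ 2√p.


Affine points = {(0, 3), (0, 8), (1, 2), (1, 9), (2, 4), (2, 7), (4, 4), (4, 7), (5, 4), (5, 7), (8, 0), (10, 5), (10, 6)}; affine count = 13; |E(F_11)| = 14.

Discriminant check: Δ ∝ 4a³ + 27b² = 4·5³ + 27·9² = 4·125 + 27·81 ≡ 3 (mod 11). Nonzero ⇒ E is nonsingular.
For each x ∈ F_11, compute rhs = x³ + 5·x + 9 mod 11, then count y ∈ F_11 with y² ≡ rhs.
  x = 0: rhs = 9, matching y values: 3, 8 (2 points).
  x = 1: rhs = 4, matching y values: 2, 9 (2 points).
  x = 2: rhs = 5, matching y values: 4, 7 (2 points).
  x = 3: rhs = 7, matching y values: none (0 points).
  x = 4: rhs = 5, matching y values: 4, 7 (2 points).
  x = 5: rhs = 5, matching y values: 4, 7 (2 points).
  x = 6: rhs = 2, matching y values: none (0 points).
  x = 7: rhs = 2, matching y values: none (0 points).
  x = 8: rhs = 0, matching y values: 0 (1 points).
  x = 9: rhs = 2, matching y values: none (0 points).
  x = 10: rhs = 3, matching y values: 5, 6 (2 points).
Total affine count: 13.
Full point count |E(F_11)| = 13 + 1 = 14.
Hasse bound: |14 − (11+1)| = |2| = 2 ≤ 2√11 ≈ 6.6332 ✓.


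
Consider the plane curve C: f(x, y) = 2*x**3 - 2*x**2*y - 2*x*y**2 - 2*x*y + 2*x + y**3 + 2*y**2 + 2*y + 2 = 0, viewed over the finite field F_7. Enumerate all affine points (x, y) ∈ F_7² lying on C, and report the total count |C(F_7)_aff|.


Affine F_7-points: {(0, 1), (1, 6), (2, 4), (4, 5)}; count = 4.

For each of the 49 pairs (x, y) ∈ F_7², evaluate f(x, y) mod 7. Record the zeros.
  x = 0: [0↦2, 1↦0, 2↦1, 3↦4, 4↦1, 5↦5, 6↦1]  zeros at y ∈ {1}
  x = 1: [0↦6, 1↦5, 2↦3, 3↦6, 4↦6, 5↦2, 6↦0]  zeros at y ∈ {6}
  x = 2: [0↦1, 1↦4, 2↦2, 3↦1, 4↦0, 5↦5, 6↦1]  zeros at y ∈ {4}
  x = 3: [0↦6, 1↦2, 2↦3, 3↦1, 4↦2, 5↦5, 6↦2]  zeros at y ∈ ∅
  x = 4: [0↦5, 1↦4, 2↦4, 3↦4, 4↦3, 5↦0, 6↦1]  zeros at y ∈ {5}
  x = 5: [0↦3, 1↦1, 2↦3, 3↦1, 4↦1, 5↦2, 6↦3]  zeros at y ∈ ∅
  x = 6: [0↦5, 1↦5, 2↦5, 3↦4, 4↦1, 5↦2, 6↦6]  zeros at y ∈ ∅
Collecting zeros: affine points = {(0, 1), (1, 6), (2, 4), (4, 5)}.
Total count |C(F_7)_aff| = 4.


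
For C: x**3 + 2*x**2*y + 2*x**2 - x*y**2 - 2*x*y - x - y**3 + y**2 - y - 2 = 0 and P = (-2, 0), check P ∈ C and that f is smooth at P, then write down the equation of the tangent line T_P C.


Tangent line at P: 3*x + 11*y + 6 = 0.

Step 1: f(-2, 0) = 0, so P lies on C.
Step 2: partial derivatives
  f_x(x, y) = 3*x**2 + 4*x*y + 4*x - y**2 - 2*y - 1, f_y(x, y) = 2*x**2 - 2*x*y - 2*x - 3*y**2 + 2*y - 1.
  f_x(P) = 3, f_y(P) = 11 (gradient nonzero, so P is smooth).
Step 3: tangent line at P: 3·(x − -2) + 11·(y − 0) = 0.
Expanding: 3*x + 11*y + 6 = 0.


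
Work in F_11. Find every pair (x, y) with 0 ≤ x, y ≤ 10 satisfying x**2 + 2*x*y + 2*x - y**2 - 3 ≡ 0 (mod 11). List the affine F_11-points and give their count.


Affine F_11-points: {(1, 0), (1, 2), (2, 5), (2, 10), (4, 2), (4, 6), (6, 4), (6, 8), (8, 0), (8, 5), (9, 8), (9, 10)}; count = 12.

For each of the 121 pairs (x, y) ∈ F_11², evaluate f(x, y) mod 11. Record the zeros.
  x = 0: [0↦8, 1↦7, 2↦4, 3↦10, 4↦3, 5↦5, 6↦5, 7↦3, 8↦10, 9↦4, 10↦7]  zeros at y ∈ ∅
  x = 1: [0↦0, 1↦1, 2↦0, 3↦8, 4↦3, 5↦7, 6↦9, 7↦9, 8↦7, 9↦3, 10↦8]  zeros at y ∈ {0, 2}
  x = 2: [0↦5, 1↦8, 2↦9, 3↦8, 4↦5, 5↦0, 6↦4, 7↦6, 8↦6, 9↦4, 10↦0]  zeros at y ∈ {5, 10}
  x = 3: [0↦1, 1↦6, 2↦9, 3↦10, 4↦9, 5↦6, 6↦1, 7↦5, 8↦7, 9↦7, 10↦5]  zeros at y ∈ ∅
  x = 4: [0↦10, 1↦6, 2↦0, 3↦3, 4↦4, 5↦3, 6↦0, 7↦6, 8↦10, 9↦1, 10↦1]  zeros at y ∈ {2, 6}
  x = 5: [0↦10, 1↦8, 2↦4, 3↦9, 4↦1, 5↦2, 6↦1, 7↦9, 8↦4, 9↦8, 10↦10]  zeros at y ∈ ∅
  x = 6: [0↦1, 1↦1, 2↦10, 3↦6, 4↦0, 5↦3, 6↦4, 7↦3, 8↦0, 9↦6, 10↦10]  zeros at y ∈ {4, 8}
  x = 7: [0↦5, 1↦7, 2↦7, 3↦5, 4↦1, 5↦6, 6↦9, 7↦10, 8↦9, 9↦6, 10↦1]  zeros at y ∈ ∅
  x = 8: [0↦0, 1↦4, 2↦6, 3↦6, 4↦4, 5↦0, 6↦5, 7↦8, 8↦9, 9↦8, 10↦5]  zeros at y ∈ {0, 5}
  x = 9: [0↦8, 1↦3, 2↦7, 3↦9, 4↦9, 5↦7, 6↦3, 7↦8, 8↦0, 9↦1, 10↦0]  zeros at y ∈ {8, 10}
  x = 10: [0↦7, 1↦4, 2↦10, 3↦3, 4↦5, 5↦5, 6↦3, 7↦10, 8↦4, 9↦7, 10↦8]  zeros at y ∈ ∅
Collecting zeros: affine points = {(1, 0), (1, 2), (2, 5), (2, 10), (4, 2), (4, 6), (6, 4), (6, 8), (8, 0), (8, 5), (9, 8), (9, 10)}.
Total count |C(F_11)_aff| = 12.


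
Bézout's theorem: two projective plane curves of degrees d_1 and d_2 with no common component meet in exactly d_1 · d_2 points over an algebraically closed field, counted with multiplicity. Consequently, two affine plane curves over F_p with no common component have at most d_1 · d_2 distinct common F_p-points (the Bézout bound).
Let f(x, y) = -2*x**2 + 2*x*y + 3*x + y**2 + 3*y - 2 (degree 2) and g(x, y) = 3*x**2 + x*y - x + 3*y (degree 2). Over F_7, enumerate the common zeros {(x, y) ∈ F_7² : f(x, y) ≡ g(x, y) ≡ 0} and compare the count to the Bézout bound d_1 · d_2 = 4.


Common zeros: {(2, 5)}; count = 1; Bézout bound = 4.

deg(f) = 2, deg(g) = 2, so Bézout bound = 4.
Scan x ∈ F_7. For each x, list the y ∈ F_7 with f(x, y) ≡ 0 and those with g(x, y) ≡ 0 (mod 7); the common zeros in that column are the intersection.
  x = 0: f ≡ 0 at y ∈ ∅; g ≡ 0 at y ∈ {0}; common: ∅.
  x = 1: f ≡ 0 at y ∈ {4, 5}; g ≡ 0 at y ∈ {3}; common: ∅.
  x = 2: f ≡ 0 at y ∈ {2, 5}; g ≡ 0 at y ∈ {5}; common: {5}.
  x = 3: f ≡ 0 at y ∈ ∅; g ≡ 0 at y ∈ {3}; common: ∅.
  x = 4: f ≡ 0 at y ∈ ∅; g ≡ 0 at y ∈ ∅; common: ∅.
  x = 5: f ≡ 0 at y ∈ {2, 6}; g ≡ 0 at y ∈ {0}; common: ∅.
  x = 6: f ≡ 0 at y ∈ {0, 6}; g ≡ 0 at y ∈ {5}; common: ∅.
Collecting: common zeros = {(2, 5)}, so the count is 1.
Comparison with the Bézout bound: 1 ≤ 4 = deg(f)·deg(g), as expected for curves with no common component (the affine F_7-count falls short of the bound because intersections may lie at infinity, over extension fields, or carry multiplicity).


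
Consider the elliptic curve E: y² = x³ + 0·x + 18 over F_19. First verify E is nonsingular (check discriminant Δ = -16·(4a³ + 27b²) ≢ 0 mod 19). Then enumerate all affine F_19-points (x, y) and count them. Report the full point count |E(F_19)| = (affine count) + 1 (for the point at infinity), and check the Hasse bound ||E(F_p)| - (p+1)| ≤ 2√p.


Affine points = {(1, 0), (2, 8), (2, 11), (3, 8), (3, 11), (4, 5), (4, 14), (6, 5), (6, 14), (7, 0), (8, 6), (8, 13), (9, 5), (9, 14), (10, 7), (10, 12), (11, 0), (12, 6), (12, 13), (13, 7), (13, 12), (14, 8), (14, 11), (15, 7), (15, 12), (18, 6), (18, 13)}; affine count = 27; |E(F_19)| = 28.

Discriminant check: Δ ∝ 4a³ + 27b² = 4·0³ + 27·18² = 4·0 + 27·324 ≡ 8 (mod 19). Nonzero ⇒ E is nonsingular.
For each x ∈ F_19, compute rhs = x³ + 0·x + 18 mod 19, then count y ∈ F_19 with y² ≡ rhs.
  x = 0: rhs = 18, matching y values: none (0 points).
  x = 1: rhs = 0, matching y values: 0 (1 points).
  x = 2: rhs = 7, matching y values: 8, 11 (2 points).
  x = 3: rhs = 7, matching y values: 8, 11 (2 points).
  x = 4: rhs = 6, matching y values: 5, 14 (2 points).
  x = 5: rhs = 10, matching y values: none (0 points).
  x = 6: rhs = 6, matching y values: 5, 14 (2 points).
  x = 7: rhs = 0, matching y values: 0 (1 points).
  x = 8: rhs = 17, matching y values: 6, 13 (2 points).
  x = 9: rhs = 6, matching y values: 5, 14 (2 points).
  x = 10: rhs = 11, matching y values: 7, 12 (2 points).
  x = 11: rhs = 0, matching y values: 0 (1 points).
  x = 12: rhs = 17, matching y values: 6, 13 (2 points).
  x = 13: rhs = 11, matching y values: 7, 12 (2 points).
  x = 14: rhs = 7, matching y values: 8, 11 (2 points).
  x = 15: rhs = 11, matching y values: 7, 12 (2 points).
  x = 16: rhs = 10, matching y values: none (0 points).
  x = 17: rhs = 10, matching y values: none (0 points).
  x = 18: rhs = 17, matching y values: 6, 13 (2 points).
Total affine count: 27.
Full point count |E(F_19)| = 27 + 1 = 28.
Hasse bound: |28 − (19+1)| = |8| = 8 ≤ 2√19 ≈ 8.7178 ✓.


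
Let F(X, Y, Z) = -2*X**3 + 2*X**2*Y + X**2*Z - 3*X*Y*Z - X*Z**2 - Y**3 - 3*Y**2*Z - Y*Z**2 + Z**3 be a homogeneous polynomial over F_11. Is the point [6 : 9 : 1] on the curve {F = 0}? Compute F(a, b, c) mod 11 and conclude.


F(6,9,1) ≡ 6 (mod 11); P is NOT on the curve.

Evaluate F(6, 9, 1) term-by-term (mod 11).
  -2*X**3 ↦ -2·216·1·1 = -432
  2*X**2*Y ↦ 2·36·9·1 = 648
  X**2*Z ↦ 1·36·1·1 = 36
  -3*X*Y*Z ↦ -3·6·9·1 = -162
  -X*Z**2 ↦ -1·6·1·1 = -6
  -Y**3 ↦ -1·1·729·1 = -729
  -3*Y**2*Z ↦ -3·1·81·1 = -243
  -Y*Z**2 ↦ -1·1·9·1 = -9
  Z**3 ↦ 1·1·1·1 = 1
Sum: F(6, 9, 1) = (-432) + (648) + (36) + (-162) + (-6) + (-729) + (-243) + (-9) + (1) = -896.
Reducing mod 11: -896 ≡ 6 (mod 11).
Since F(a, b, c) ≡ 6 ≠ 0 (mod 11), P does NOT lie on the curve.
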